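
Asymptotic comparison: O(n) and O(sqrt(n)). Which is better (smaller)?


sublinear grows slower than linear
O(sqrt(n)) is asymptotically smaller; O(n) grows faster


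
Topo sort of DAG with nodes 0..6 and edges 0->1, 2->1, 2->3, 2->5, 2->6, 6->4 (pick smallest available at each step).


Kahn's algorithm, process smallest node first
Order: [0, 2, 1, 3, 5, 6, 4]


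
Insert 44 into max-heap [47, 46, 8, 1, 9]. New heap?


Append 44: [47, 46, 8, 1, 9, 44]
Bubble up: swap idx 5(44) with idx 2(8)
Result: [47, 46, 44, 1, 9, 8]


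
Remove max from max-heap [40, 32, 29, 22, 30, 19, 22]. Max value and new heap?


Max = 40
Replace root with last, heapify down
Resulting heap: [32, 30, 29, 22, 22, 19]


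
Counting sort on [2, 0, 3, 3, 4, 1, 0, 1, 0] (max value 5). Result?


Count array: [3, 2, 1, 2, 1, 0]
Reconstruct: [0, 0, 0, 1, 1, 2, 3, 3, 4]


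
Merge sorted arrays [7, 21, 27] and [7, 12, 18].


Compare heads, take smaller each step.
Merged: [7, 7, 12, 18, 21, 27]


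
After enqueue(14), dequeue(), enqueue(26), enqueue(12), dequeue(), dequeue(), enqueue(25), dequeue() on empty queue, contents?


enqueue(14) -> [14]
dequeue() returns 14 -> []
enqueue(26) -> [26]
enqueue(12) -> [26, 12]
dequeue() returns 26 -> [12]
dequeue() returns 12 -> []
enqueue(25) -> [25]
dequeue() returns 25 -> []
Final queue (front to back): []


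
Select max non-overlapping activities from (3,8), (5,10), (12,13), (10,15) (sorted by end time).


Greedy: pick earliest-ending, then skip overlaps.
Selected (2 activities): [(3, 8), (12, 13)]


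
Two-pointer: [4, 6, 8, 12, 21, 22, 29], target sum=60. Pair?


Two pointers: lo=0, hi=6
No pair sums to 60


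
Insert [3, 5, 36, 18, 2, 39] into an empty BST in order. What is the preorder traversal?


Root = 3; build tree by BST insertion.
Preorder traversal: [3, 2, 5, 36, 18, 39]


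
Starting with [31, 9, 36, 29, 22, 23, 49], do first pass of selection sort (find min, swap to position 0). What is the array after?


After one pass: [9, 31, 36, 29, 22, 23, 49]


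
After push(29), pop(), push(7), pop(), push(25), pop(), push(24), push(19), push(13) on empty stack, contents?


push(29) -> [29]
pop() returns 29 -> []
push(7) -> [7]
pop() returns 7 -> []
push(25) -> [25]
pop() returns 25 -> []
push(24) -> [24]
push(19) -> [24, 19]
push(13) -> [24, 19, 13]
Final stack (bottom to top): [24, 19, 13]


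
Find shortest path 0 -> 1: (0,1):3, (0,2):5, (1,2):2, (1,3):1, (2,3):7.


Dijkstra from 0:
Distances: {0: 0, 1: 3, 2: 5, 3: 4}
Shortest distance to 1 = 3, path = [0, 1]


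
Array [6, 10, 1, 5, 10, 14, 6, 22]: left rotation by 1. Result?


Left rotate by 1: [10, 1, 5, 10, 14, 6, 22, 6]


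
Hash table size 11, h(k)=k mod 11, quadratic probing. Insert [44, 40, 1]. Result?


Insertions: 44->slot 0; 40->slot 7; 1->slot 1
Table: [44, 1, None, None, None, None, None, 40, None, None, None]


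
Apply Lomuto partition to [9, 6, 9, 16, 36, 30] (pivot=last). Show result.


Elements <= 30 go left of pivot.
Result: [9, 6, 9, 16, 30, 36], pivot at index 4


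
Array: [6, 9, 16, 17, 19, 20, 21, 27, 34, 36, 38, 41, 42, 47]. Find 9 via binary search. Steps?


Search for 9:
[0,13] mid=6 arr[6]=21
[0,5] mid=2 arr[2]=16
[0,1] mid=0 arr[0]=6
[1,1] mid=1 arr[1]=9
Total: 4 comparisons


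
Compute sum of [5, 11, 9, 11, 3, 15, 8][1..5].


Prefix sums: [0, 5, 16, 25, 36, 39, 54, 62]
Sum[1..5] = prefix[6] - prefix[1] = 54 - 5 = 49


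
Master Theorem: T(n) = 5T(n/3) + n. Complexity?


a=5, b=3, c=1. log_3(5)=1.465 > c=1. Case 1: O(n^log_b(a)) = O(n^1.465)
Complexity: O(n^1.465)


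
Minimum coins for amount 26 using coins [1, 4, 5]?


dp[0]=0; dp[i]=1+min(dp[i-c] for c in coins)
...dp[21]=5, dp[22]=5, dp[23]=5, dp[24]=5, dp[25]=5, dp[26]=6
Minimum coins for 26 = 6


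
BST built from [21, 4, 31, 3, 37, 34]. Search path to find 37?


BST root = 21
Search for 37: compare at each node
Path: [21, 31, 37]


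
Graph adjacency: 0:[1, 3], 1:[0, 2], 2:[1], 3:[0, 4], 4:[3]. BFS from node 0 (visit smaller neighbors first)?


BFS queue: start with [0]
Visit order: [0, 1, 3, 2, 4]


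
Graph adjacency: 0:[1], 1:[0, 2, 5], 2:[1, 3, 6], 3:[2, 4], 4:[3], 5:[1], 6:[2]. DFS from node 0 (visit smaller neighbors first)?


DFS stack-based: start with [0]
Visit order: [0, 1, 2, 3, 4, 6, 5]


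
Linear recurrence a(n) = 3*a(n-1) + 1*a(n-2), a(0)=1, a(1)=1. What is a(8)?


Build bottom-up:
...a(6)=469, a(7)=1549, a(8)=3*1549+1*469=5116


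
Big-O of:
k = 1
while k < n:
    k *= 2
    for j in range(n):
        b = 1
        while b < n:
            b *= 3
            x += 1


Per nesting level: O(log n) * O(n) * O(log n) = O(n (log n)^2)
Complexity: O(n (log n)^2)


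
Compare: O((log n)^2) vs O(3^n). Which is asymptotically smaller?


polylogarithmic grows slower than exponential (base 3)
O((log n)^2) is asymptotically smaller; O(3^n) grows faster


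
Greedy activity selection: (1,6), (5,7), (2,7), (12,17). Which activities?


Greedy: pick earliest-ending, then skip overlaps.
Selected (2 activities): [(1, 6), (12, 17)]


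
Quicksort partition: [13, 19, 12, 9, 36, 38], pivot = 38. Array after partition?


Elements <= 38 go left of pivot.
Result: [13, 19, 12, 9, 36, 38], pivot at index 5


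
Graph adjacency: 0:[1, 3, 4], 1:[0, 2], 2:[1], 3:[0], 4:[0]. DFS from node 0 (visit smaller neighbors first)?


DFS stack-based: start with [0]
Visit order: [0, 1, 2, 3, 4]


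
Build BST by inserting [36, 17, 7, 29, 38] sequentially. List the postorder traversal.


Root = 36; build tree by BST insertion.
Postorder traversal: [7, 29, 17, 38, 36]


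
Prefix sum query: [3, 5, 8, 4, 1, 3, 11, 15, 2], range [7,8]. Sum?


Prefix sums: [0, 3, 8, 16, 20, 21, 24, 35, 50, 52]
Sum[7..8] = prefix[9] - prefix[7] = 52 - 35 = 17


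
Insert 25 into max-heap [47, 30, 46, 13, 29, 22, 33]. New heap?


Append 25: [47, 30, 46, 13, 29, 22, 33, 25]
Bubble up: swap idx 7(25) with idx 3(13)
Result: [47, 30, 46, 25, 29, 22, 33, 13]


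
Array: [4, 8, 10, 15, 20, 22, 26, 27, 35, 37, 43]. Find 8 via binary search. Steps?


Search for 8:
[0,10] mid=5 arr[5]=22
[0,4] mid=2 arr[2]=10
[0,1] mid=0 arr[0]=4
[1,1] mid=1 arr[1]=8
Total: 4 comparisons


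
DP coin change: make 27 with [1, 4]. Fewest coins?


dp[0]=0; dp[i]=1+min(dp[i-c] for c in coins)
...dp[22]=7, dp[23]=8, dp[24]=6, dp[25]=7, dp[26]=8, dp[27]=9
Minimum coins for 27 = 9


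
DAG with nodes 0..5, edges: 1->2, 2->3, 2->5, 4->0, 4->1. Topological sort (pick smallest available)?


Kahn's algorithm, process smallest node first
Order: [4, 0, 1, 2, 3, 5]


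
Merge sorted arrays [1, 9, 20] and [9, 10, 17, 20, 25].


Compare heads, take smaller each step.
Merged: [1, 9, 9, 10, 17, 20, 20, 25]


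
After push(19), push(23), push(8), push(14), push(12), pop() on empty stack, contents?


push(19) -> [19]
push(23) -> [19, 23]
push(8) -> [19, 23, 8]
push(14) -> [19, 23, 8, 14]
push(12) -> [19, 23, 8, 14, 12]
pop() returns 12 -> [19, 23, 8, 14]
Final stack (bottom to top): [19, 23, 8, 14]


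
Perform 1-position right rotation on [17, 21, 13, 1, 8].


Right rotate by 1: [8, 17, 21, 13, 1]


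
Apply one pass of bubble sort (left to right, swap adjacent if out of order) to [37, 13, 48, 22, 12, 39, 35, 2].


After one pass: [13, 37, 22, 12, 39, 35, 2, 48]


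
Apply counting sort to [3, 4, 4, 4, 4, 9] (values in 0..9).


Count array: [0, 0, 0, 1, 4, 0, 0, 0, 0, 1]
Reconstruct: [3, 4, 4, 4, 4, 9]


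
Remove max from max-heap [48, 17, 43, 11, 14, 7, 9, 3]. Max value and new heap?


Max = 48
Replace root with last, heapify down
Resulting heap: [43, 17, 9, 11, 14, 7, 3]


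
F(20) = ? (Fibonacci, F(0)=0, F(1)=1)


F(n)=F(n-1)+F(n-2)
...F(18)=2584, F(19)=4181, F(20)=6765


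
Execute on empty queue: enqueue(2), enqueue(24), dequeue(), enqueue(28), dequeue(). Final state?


enqueue(2) -> [2]
enqueue(24) -> [2, 24]
dequeue() returns 2 -> [24]
enqueue(28) -> [24, 28]
dequeue() returns 24 -> [28]
Final queue (front to back): [28]


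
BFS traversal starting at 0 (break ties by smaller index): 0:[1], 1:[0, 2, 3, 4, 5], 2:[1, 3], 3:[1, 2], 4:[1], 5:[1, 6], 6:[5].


BFS queue: start with [0]
Visit order: [0, 1, 2, 3, 4, 5, 6]


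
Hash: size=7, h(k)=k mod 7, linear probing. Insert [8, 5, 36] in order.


Insertions: 8->slot 1; 5->slot 5; 36->slot 2
Table: [None, 8, 36, None, None, 5, None]


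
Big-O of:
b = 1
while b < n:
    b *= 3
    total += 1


Per nesting level: O(log n) = O(log n)
Complexity: O(log n)


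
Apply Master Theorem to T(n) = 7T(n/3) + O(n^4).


a=7, b=3, c=4. log_3(7)=1.771 < c=4. Case 3: O(n^c) = O(n^4)
Complexity: O(n^4)


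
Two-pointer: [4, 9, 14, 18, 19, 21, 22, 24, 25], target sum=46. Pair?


Two pointers: lo=0, hi=8
Found pair: (21, 25) summing to 46


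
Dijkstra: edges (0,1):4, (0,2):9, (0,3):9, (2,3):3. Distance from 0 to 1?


Dijkstra from 0:
Distances: {0: 0, 1: 4, 2: 9, 3: 9}
Shortest distance to 1 = 4, path = [0, 1]


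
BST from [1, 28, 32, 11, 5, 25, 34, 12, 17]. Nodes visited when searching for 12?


BST root = 1
Search for 12: compare at each node
Path: [1, 28, 11, 25, 12]


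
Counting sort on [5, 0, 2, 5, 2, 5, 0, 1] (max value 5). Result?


Count array: [2, 1, 2, 0, 0, 3]
Reconstruct: [0, 0, 1, 2, 2, 5, 5, 5]


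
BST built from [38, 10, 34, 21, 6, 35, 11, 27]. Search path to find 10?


BST root = 38
Search for 10: compare at each node
Path: [38, 10]


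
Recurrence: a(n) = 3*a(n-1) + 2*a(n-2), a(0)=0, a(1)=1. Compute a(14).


Build bottom-up:
...a(12)=1010295, a(13)=3598219, a(14)=3*3598219+2*1010295=12815247


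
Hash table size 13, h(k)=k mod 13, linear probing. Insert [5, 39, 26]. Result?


Insertions: 5->slot 5; 39->slot 0; 26->slot 1
Table: [39, 26, None, None, None, 5, None, None, None, None, None, None, None]


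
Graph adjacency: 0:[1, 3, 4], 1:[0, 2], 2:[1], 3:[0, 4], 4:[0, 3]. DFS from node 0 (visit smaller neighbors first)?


DFS stack-based: start with [0]
Visit order: [0, 1, 2, 3, 4]


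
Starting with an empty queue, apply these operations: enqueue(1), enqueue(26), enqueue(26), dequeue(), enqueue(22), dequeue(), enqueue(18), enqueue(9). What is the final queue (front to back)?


enqueue(1) -> [1]
enqueue(26) -> [1, 26]
enqueue(26) -> [1, 26, 26]
dequeue() returns 1 -> [26, 26]
enqueue(22) -> [26, 26, 22]
dequeue() returns 26 -> [26, 22]
enqueue(18) -> [26, 22, 18]
enqueue(9) -> [26, 22, 18, 9]
Final queue (front to back): [26, 22, 18, 9]


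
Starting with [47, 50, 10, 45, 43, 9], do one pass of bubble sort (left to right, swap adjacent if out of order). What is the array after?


After one pass: [47, 10, 45, 43, 9, 50]


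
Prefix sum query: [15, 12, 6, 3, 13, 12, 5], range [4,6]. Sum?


Prefix sums: [0, 15, 27, 33, 36, 49, 61, 66]
Sum[4..6] = prefix[7] - prefix[4] = 66 - 36 = 30


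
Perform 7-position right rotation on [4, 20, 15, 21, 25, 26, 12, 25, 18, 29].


Right rotate by 7: [21, 25, 26, 12, 25, 18, 29, 4, 20, 15]


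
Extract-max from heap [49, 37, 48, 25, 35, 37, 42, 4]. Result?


Max = 49
Replace root with last, heapify down
Resulting heap: [48, 37, 42, 25, 35, 37, 4]


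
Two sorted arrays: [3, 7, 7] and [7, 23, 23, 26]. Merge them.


Compare heads, take smaller each step.
Merged: [3, 7, 7, 7, 23, 23, 26]


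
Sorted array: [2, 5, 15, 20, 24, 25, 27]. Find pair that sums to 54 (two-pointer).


Two pointers: lo=0, hi=6
No pair sums to 54


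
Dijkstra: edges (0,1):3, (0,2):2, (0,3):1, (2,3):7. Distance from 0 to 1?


Dijkstra from 0:
Distances: {0: 0, 1: 3, 2: 2, 3: 1}
Shortest distance to 1 = 3, path = [0, 1]


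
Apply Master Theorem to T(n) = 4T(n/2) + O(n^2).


a=4, b=2, c=2. log_2(4)=2 = c=2. Case 2: O(n^c log n) = O(n^2 log n)
Complexity: O(n^2 log n)


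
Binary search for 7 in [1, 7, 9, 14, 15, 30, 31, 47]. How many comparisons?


Search for 7:
[0,7] mid=3 arr[3]=14
[0,2] mid=1 arr[1]=7
Total: 2 comparisons


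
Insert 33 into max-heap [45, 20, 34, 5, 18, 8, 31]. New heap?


Append 33: [45, 20, 34, 5, 18, 8, 31, 33]
Bubble up: swap idx 7(33) with idx 3(5); swap idx 3(33) with idx 1(20)
Result: [45, 33, 34, 20, 18, 8, 31, 5]


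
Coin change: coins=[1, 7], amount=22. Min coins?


dp[0]=0; dp[i]=1+min(dp[i-c] for c in coins)
...dp[17]=5, dp[18]=6, dp[19]=7, dp[20]=8, dp[21]=3, dp[22]=4
Minimum coins for 22 = 4


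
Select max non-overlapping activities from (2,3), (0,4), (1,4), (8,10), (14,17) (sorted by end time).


Greedy: pick earliest-ending, then skip overlaps.
Selected (3 activities): [(2, 3), (8, 10), (14, 17)]


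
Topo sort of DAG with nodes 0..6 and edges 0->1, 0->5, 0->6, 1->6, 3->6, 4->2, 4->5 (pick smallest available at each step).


Kahn's algorithm, process smallest node first
Order: [0, 1, 3, 4, 2, 5, 6]


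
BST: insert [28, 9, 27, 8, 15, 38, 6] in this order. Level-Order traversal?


Root = 28; build tree by BST insertion.
Level-Order traversal: [28, 9, 38, 8, 27, 6, 15]


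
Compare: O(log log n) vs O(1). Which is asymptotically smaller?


constant grows slower than double-logarithmic
O(1) is asymptotically smaller; O(log log n) grows faster


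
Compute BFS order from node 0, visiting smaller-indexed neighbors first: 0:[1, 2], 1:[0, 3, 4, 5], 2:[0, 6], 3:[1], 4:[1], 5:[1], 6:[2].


BFS queue: start with [0]
Visit order: [0, 1, 2, 3, 4, 5, 6]


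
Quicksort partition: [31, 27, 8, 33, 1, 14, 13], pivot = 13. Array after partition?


Elements <= 13 go left of pivot.
Result: [8, 1, 13, 33, 27, 14, 31], pivot at index 2


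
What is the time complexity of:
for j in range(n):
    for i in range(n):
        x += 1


Per nesting level: O(n) * O(n) = O(n^2)
Complexity: O(n^2)


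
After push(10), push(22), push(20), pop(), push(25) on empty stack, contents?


push(10) -> [10]
push(22) -> [10, 22]
push(20) -> [10, 22, 20]
pop() returns 20 -> [10, 22]
push(25) -> [10, 22, 25]
Final stack (bottom to top): [10, 22, 25]


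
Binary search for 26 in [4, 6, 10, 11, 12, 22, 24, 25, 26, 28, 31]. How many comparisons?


Search for 26:
[0,10] mid=5 arr[5]=22
[6,10] mid=8 arr[8]=26
Total: 2 comparisons


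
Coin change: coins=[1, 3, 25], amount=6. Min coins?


dp[0]=0; dp[i]=1+min(dp[i-c] for c in coins)
...dp[1]=1, dp[2]=2, dp[3]=1, dp[4]=2, dp[5]=3, dp[6]=2
Minimum coins for 6 = 2


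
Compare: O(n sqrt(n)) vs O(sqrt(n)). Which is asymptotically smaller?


sublinear grows slower than n^1.5
O(sqrt(n)) is asymptotically smaller; O(n sqrt(n)) grows faster


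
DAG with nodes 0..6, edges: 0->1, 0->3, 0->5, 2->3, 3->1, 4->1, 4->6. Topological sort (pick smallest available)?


Kahn's algorithm, process smallest node first
Order: [0, 2, 3, 4, 1, 5, 6]


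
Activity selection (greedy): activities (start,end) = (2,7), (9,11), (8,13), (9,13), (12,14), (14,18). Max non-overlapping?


Greedy: pick earliest-ending, then skip overlaps.
Selected (4 activities): [(2, 7), (9, 11), (12, 14), (14, 18)]


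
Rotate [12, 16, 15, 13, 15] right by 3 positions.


Right rotate by 3: [15, 13, 15, 12, 16]


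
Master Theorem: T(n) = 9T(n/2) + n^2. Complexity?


a=9, b=2, c=2. log_2(9)=3.170 > c=2. Case 1: O(n^log_b(a)) = O(n^3.170)
Complexity: O(n^3.170)


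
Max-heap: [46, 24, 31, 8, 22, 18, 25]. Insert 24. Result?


Append 24: [46, 24, 31, 8, 22, 18, 25, 24]
Bubble up: swap idx 7(24) with idx 3(8)
Result: [46, 24, 31, 24, 22, 18, 25, 8]


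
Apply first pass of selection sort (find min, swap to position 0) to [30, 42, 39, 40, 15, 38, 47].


After one pass: [15, 42, 39, 40, 30, 38, 47]


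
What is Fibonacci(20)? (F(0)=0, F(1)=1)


F(n)=F(n-1)+F(n-2)
...F(18)=2584, F(19)=4181, F(20)=6765


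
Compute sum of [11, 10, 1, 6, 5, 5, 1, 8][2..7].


Prefix sums: [0, 11, 21, 22, 28, 33, 38, 39, 47]
Sum[2..7] = prefix[8] - prefix[2] = 47 - 21 = 26


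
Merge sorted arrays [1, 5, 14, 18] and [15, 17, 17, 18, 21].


Compare heads, take smaller each step.
Merged: [1, 5, 14, 15, 17, 17, 18, 18, 21]


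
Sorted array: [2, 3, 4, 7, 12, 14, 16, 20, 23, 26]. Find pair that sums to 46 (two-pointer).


Two pointers: lo=0, hi=9
Found pair: (20, 26) summing to 46


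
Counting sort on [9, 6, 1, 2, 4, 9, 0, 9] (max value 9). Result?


Count array: [1, 1, 1, 0, 1, 0, 1, 0, 0, 3]
Reconstruct: [0, 1, 2, 4, 6, 9, 9, 9]


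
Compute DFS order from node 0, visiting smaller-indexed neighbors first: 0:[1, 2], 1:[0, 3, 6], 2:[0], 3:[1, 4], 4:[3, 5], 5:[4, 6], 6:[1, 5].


DFS stack-based: start with [0]
Visit order: [0, 1, 3, 4, 5, 6, 2]


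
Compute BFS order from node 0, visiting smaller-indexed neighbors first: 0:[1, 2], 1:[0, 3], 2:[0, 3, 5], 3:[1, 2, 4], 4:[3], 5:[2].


BFS queue: start with [0]
Visit order: [0, 1, 2, 3, 5, 4]


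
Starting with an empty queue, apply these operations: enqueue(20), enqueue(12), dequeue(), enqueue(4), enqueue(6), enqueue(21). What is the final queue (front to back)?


enqueue(20) -> [20]
enqueue(12) -> [20, 12]
dequeue() returns 20 -> [12]
enqueue(4) -> [12, 4]
enqueue(6) -> [12, 4, 6]
enqueue(21) -> [12, 4, 6, 21]
Final queue (front to back): [12, 4, 6, 21]


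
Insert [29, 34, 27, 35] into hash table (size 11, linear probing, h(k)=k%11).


Insertions: 29->slot 7; 34->slot 1; 27->slot 5; 35->slot 2
Table: [None, 34, 35, None, None, 27, None, 29, None, None, None]


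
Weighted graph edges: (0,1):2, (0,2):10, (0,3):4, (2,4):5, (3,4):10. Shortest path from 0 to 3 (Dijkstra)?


Dijkstra from 0:
Distances: {0: 0, 1: 2, 2: 10, 3: 4, 4: 14}
Shortest distance to 3 = 4, path = [0, 3]


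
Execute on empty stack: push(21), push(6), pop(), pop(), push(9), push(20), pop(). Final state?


push(21) -> [21]
push(6) -> [21, 6]
pop() returns 6 -> [21]
pop() returns 21 -> []
push(9) -> [9]
push(20) -> [9, 20]
pop() returns 20 -> [9]
Final stack (bottom to top): [9]


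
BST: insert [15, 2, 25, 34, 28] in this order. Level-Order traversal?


Root = 15; build tree by BST insertion.
Level-Order traversal: [15, 2, 25, 34, 28]


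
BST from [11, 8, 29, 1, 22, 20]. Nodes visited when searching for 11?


BST root = 11
Search for 11: compare at each node
Path: [11]


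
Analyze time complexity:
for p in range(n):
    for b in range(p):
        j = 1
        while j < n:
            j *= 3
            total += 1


Per nesting level: O(n) * O(n) [triangular over p] * O(log n) = O(n^2 log n)
Complexity: O(n^2 log n)


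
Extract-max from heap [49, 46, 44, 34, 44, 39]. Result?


Max = 49
Replace root with last, heapify down
Resulting heap: [46, 44, 44, 34, 39]


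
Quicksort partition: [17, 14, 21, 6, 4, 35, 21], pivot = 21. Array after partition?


Elements <= 21 go left of pivot.
Result: [17, 14, 21, 6, 4, 21, 35], pivot at index 5


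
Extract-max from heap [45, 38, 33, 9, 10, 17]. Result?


Max = 45
Replace root with last, heapify down
Resulting heap: [38, 17, 33, 9, 10]


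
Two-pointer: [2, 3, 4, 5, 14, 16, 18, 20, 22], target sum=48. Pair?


Two pointers: lo=0, hi=8
No pair sums to 48


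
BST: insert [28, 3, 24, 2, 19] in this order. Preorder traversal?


Root = 28; build tree by BST insertion.
Preorder traversal: [28, 3, 2, 24, 19]


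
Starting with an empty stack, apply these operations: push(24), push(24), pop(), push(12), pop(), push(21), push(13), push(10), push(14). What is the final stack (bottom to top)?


push(24) -> [24]
push(24) -> [24, 24]
pop() returns 24 -> [24]
push(12) -> [24, 12]
pop() returns 12 -> [24]
push(21) -> [24, 21]
push(13) -> [24, 21, 13]
push(10) -> [24, 21, 13, 10]
push(14) -> [24, 21, 13, 10, 14]
Final stack (bottom to top): [24, 21, 13, 10, 14]


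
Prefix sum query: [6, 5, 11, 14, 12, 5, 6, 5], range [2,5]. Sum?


Prefix sums: [0, 6, 11, 22, 36, 48, 53, 59, 64]
Sum[2..5] = prefix[6] - prefix[2] = 53 - 11 = 42


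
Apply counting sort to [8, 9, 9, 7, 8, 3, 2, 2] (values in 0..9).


Count array: [0, 0, 2, 1, 0, 0, 0, 1, 2, 2]
Reconstruct: [2, 2, 3, 7, 8, 8, 9, 9]


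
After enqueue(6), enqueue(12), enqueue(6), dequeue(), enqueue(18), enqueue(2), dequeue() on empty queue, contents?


enqueue(6) -> [6]
enqueue(12) -> [6, 12]
enqueue(6) -> [6, 12, 6]
dequeue() returns 6 -> [12, 6]
enqueue(18) -> [12, 6, 18]
enqueue(2) -> [12, 6, 18, 2]
dequeue() returns 12 -> [6, 18, 2]
Final queue (front to back): [6, 18, 2]


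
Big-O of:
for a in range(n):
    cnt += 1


Per nesting level: O(n) = O(n)
Complexity: O(n)


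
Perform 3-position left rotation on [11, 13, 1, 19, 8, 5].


Left rotate by 3: [19, 8, 5, 11, 13, 1]


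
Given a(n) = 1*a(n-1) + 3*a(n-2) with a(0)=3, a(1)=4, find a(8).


Build bottom-up:
...a(6)=331, a(7)=748, a(8)=1*748+3*331=1741


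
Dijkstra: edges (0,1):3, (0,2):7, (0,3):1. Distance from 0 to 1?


Dijkstra from 0:
Distances: {0: 0, 1: 3, 2: 7, 3: 1}
Shortest distance to 1 = 3, path = [0, 1]


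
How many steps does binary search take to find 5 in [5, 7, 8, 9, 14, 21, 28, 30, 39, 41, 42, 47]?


Search for 5:
[0,11] mid=5 arr[5]=21
[0,4] mid=2 arr[2]=8
[0,1] mid=0 arr[0]=5
Total: 3 comparisons


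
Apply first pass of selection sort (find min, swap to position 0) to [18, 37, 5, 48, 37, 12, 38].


After one pass: [5, 37, 18, 48, 37, 12, 38]


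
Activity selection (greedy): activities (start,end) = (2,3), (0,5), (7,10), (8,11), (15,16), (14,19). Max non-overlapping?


Greedy: pick earliest-ending, then skip overlaps.
Selected (3 activities): [(2, 3), (7, 10), (15, 16)]


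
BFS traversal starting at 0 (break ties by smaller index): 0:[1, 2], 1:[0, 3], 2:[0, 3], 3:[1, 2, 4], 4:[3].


BFS queue: start with [0]
Visit order: [0, 1, 2, 3, 4]


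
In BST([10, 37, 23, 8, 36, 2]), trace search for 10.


BST root = 10
Search for 10: compare at each node
Path: [10]


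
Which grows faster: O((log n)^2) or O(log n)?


logarithmic grows slower than polylogarithmic
O(log n) is asymptotically smaller; O((log n)^2) grows faster


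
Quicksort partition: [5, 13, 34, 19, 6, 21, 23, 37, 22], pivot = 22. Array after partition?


Elements <= 22 go left of pivot.
Result: [5, 13, 19, 6, 21, 22, 23, 37, 34], pivot at index 5


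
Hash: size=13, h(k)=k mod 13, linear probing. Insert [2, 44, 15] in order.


Insertions: 2->slot 2; 44->slot 5; 15->slot 3
Table: [None, None, 2, 15, None, 44, None, None, None, None, None, None, None]


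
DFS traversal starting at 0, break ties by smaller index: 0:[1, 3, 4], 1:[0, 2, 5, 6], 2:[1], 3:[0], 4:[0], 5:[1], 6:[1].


DFS stack-based: start with [0]
Visit order: [0, 1, 2, 5, 6, 3, 4]


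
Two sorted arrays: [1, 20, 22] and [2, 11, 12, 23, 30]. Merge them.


Compare heads, take smaller each step.
Merged: [1, 2, 11, 12, 20, 22, 23, 30]


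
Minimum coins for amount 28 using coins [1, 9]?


dp[0]=0; dp[i]=1+min(dp[i-c] for c in coins)
...dp[23]=7, dp[24]=8, dp[25]=9, dp[26]=10, dp[27]=3, dp[28]=4
Minimum coins for 28 = 4


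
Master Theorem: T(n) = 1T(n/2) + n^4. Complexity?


a=1, b=2, c=4. log_2(1)=0 < c=4. Case 3: O(n^c) = O(n^4)
Complexity: O(n^4)


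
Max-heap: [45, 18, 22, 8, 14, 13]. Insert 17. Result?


Append 17: [45, 18, 22, 8, 14, 13, 17]
Bubble up: no swaps needed
Result: [45, 18, 22, 8, 14, 13, 17]


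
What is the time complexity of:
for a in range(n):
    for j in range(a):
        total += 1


Per nesting level: O(n) * O(n) [triangular over a] = O(n^2)
Complexity: O(n^2)


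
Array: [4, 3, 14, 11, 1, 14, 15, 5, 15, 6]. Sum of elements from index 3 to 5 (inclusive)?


Prefix sums: [0, 4, 7, 21, 32, 33, 47, 62, 67, 82, 88]
Sum[3..5] = prefix[6] - prefix[3] = 47 - 21 = 26


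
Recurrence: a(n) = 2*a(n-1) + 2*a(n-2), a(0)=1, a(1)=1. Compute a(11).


Build bottom-up:
...a(9)=4240, a(10)=11584, a(11)=2*11584+2*4240=31648


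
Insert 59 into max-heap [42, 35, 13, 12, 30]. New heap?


Append 59: [42, 35, 13, 12, 30, 59]
Bubble up: swap idx 5(59) with idx 2(13); swap idx 2(59) with idx 0(42)
Result: [59, 35, 42, 12, 30, 13]


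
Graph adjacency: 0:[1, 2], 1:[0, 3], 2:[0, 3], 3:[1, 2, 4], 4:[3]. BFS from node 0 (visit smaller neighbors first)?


BFS queue: start with [0]
Visit order: [0, 1, 2, 3, 4]


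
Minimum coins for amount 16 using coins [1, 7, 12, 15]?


dp[0]=0; dp[i]=1+min(dp[i-c] for c in coins)
...dp[11]=5, dp[12]=1, dp[13]=2, dp[14]=2, dp[15]=1, dp[16]=2
Minimum coins for 16 = 2


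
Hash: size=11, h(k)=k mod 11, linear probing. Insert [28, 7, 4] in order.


Insertions: 28->slot 6; 7->slot 7; 4->slot 4
Table: [None, None, None, None, 4, None, 28, 7, None, None, None]


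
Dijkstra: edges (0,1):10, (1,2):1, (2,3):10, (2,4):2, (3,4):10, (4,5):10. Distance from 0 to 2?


Dijkstra from 0:
Distances: {0: 0, 1: 10, 2: 11, 3: 21, 4: 13, 5: 23}
Shortest distance to 2 = 11, path = [0, 1, 2]


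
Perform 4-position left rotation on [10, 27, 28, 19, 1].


Left rotate by 4: [1, 10, 27, 28, 19]


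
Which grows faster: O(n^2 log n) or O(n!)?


n^2 log n grows slower than factorial
O(n^2 log n) is asymptotically smaller; O(n!) grows faster


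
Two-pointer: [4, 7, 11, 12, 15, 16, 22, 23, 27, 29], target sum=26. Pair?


Two pointers: lo=0, hi=9
Found pair: (4, 22) summing to 26


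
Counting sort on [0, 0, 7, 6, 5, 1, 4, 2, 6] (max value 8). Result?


Count array: [2, 1, 1, 0, 1, 1, 2, 1, 0]
Reconstruct: [0, 0, 1, 2, 4, 5, 6, 6, 7]


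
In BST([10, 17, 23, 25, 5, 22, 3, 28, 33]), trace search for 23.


BST root = 10
Search for 23: compare at each node
Path: [10, 17, 23]


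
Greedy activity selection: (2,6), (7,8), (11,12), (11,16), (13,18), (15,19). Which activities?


Greedy: pick earliest-ending, then skip overlaps.
Selected (4 activities): [(2, 6), (7, 8), (11, 12), (13, 18)]


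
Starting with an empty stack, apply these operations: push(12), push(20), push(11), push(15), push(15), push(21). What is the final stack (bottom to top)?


push(12) -> [12]
push(20) -> [12, 20]
push(11) -> [12, 20, 11]
push(15) -> [12, 20, 11, 15]
push(15) -> [12, 20, 11, 15, 15]
push(21) -> [12, 20, 11, 15, 15, 21]
Final stack (bottom to top): [12, 20, 11, 15, 15, 21]


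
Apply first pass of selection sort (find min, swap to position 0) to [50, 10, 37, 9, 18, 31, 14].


After one pass: [9, 10, 37, 50, 18, 31, 14]


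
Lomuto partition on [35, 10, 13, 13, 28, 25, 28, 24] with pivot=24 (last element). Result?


Elements <= 24 go left of pivot.
Result: [10, 13, 13, 24, 28, 25, 28, 35], pivot at index 3


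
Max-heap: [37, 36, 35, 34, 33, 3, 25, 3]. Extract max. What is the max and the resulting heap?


Max = 37
Replace root with last, heapify down
Resulting heap: [36, 34, 35, 3, 33, 3, 25]


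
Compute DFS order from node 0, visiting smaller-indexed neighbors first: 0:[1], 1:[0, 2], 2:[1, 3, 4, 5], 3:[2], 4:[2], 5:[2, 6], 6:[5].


DFS stack-based: start with [0]
Visit order: [0, 1, 2, 3, 4, 5, 6]


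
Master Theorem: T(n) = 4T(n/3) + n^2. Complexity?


a=4, b=3, c=2. log_3(4)=1.262 < c=2. Case 3: O(n^c) = O(n^2)
Complexity: O(n^2)


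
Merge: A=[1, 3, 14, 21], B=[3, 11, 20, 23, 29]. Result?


Compare heads, take smaller each step.
Merged: [1, 3, 3, 11, 14, 20, 21, 23, 29]


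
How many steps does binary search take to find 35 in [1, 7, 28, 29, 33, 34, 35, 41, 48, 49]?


Search for 35:
[0,9] mid=4 arr[4]=33
[5,9] mid=7 arr[7]=41
[5,6] mid=5 arr[5]=34
[6,6] mid=6 arr[6]=35
Total: 4 comparisons


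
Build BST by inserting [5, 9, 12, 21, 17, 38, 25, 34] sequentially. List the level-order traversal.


Root = 5; build tree by BST insertion.
Level-Order traversal: [5, 9, 12, 21, 17, 38, 25, 34]


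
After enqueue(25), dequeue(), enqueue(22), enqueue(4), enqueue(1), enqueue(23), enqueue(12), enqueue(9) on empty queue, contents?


enqueue(25) -> [25]
dequeue() returns 25 -> []
enqueue(22) -> [22]
enqueue(4) -> [22, 4]
enqueue(1) -> [22, 4, 1]
enqueue(23) -> [22, 4, 1, 23]
enqueue(12) -> [22, 4, 1, 23, 12]
enqueue(9) -> [22, 4, 1, 23, 12, 9]
Final queue (front to back): [22, 4, 1, 23, 12, 9]


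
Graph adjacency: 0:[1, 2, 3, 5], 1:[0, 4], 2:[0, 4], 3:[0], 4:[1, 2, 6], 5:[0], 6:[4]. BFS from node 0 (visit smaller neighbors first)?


BFS queue: start with [0]
Visit order: [0, 1, 2, 3, 5, 4, 6]


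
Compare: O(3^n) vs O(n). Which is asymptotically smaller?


linear grows slower than exponential (base 3)
O(n) is asymptotically smaller; O(3^n) grows faster


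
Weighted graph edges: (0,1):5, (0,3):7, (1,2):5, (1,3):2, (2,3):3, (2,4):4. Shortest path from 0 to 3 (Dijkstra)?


Dijkstra from 0:
Distances: {0: 0, 1: 5, 2: 10, 3: 7, 4: 14}
Shortest distance to 3 = 7, path = [0, 3]


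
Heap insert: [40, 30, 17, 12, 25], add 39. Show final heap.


Append 39: [40, 30, 17, 12, 25, 39]
Bubble up: swap idx 5(39) with idx 2(17)
Result: [40, 30, 39, 12, 25, 17]


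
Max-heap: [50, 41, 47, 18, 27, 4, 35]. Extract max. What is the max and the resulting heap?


Max = 50
Replace root with last, heapify down
Resulting heap: [47, 41, 35, 18, 27, 4]


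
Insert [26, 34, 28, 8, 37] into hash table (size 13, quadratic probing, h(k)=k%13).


Insertions: 26->slot 0; 34->slot 8; 28->slot 2; 8->slot 9; 37->slot 11
Table: [26, None, 28, None, None, None, None, None, 34, 8, None, 37, None]


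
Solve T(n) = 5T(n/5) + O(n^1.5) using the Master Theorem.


a=5, b=5, c=1.5. log_5(5)=1 < c=1.5. Case 3: O(n^c) = O(n^1.500)
Complexity: O(n^1.500)


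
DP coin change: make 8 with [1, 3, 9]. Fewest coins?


dp[0]=0; dp[i]=1+min(dp[i-c] for c in coins)
...dp[3]=1, dp[4]=2, dp[5]=3, dp[6]=2, dp[7]=3, dp[8]=4
Minimum coins for 8 = 4


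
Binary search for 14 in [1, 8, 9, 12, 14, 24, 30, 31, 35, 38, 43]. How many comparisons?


Search for 14:
[0,10] mid=5 arr[5]=24
[0,4] mid=2 arr[2]=9
[3,4] mid=3 arr[3]=12
[4,4] mid=4 arr[4]=14
Total: 4 comparisons


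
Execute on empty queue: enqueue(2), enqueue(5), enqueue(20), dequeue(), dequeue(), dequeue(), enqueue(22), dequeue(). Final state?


enqueue(2) -> [2]
enqueue(5) -> [2, 5]
enqueue(20) -> [2, 5, 20]
dequeue() returns 2 -> [5, 20]
dequeue() returns 5 -> [20]
dequeue() returns 20 -> []
enqueue(22) -> [22]
dequeue() returns 22 -> []
Final queue (front to back): []


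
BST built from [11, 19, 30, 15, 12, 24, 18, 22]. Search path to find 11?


BST root = 11
Search for 11: compare at each node
Path: [11]


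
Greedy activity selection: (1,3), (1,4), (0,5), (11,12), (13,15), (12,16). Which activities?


Greedy: pick earliest-ending, then skip overlaps.
Selected (3 activities): [(1, 3), (11, 12), (13, 15)]


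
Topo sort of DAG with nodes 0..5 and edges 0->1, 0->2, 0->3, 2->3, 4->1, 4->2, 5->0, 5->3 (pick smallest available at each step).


Kahn's algorithm, process smallest node first
Order: [4, 5, 0, 1, 2, 3]


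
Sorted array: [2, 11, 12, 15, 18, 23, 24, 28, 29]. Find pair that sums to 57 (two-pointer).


Two pointers: lo=0, hi=8
Found pair: (28, 29) summing to 57


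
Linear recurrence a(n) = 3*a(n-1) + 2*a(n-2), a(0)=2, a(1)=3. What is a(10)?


Build bottom-up:
...a(8)=25889, a(9)=92205, a(10)=3*92205+2*25889=328393


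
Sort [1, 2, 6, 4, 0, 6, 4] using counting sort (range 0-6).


Count array: [1, 1, 1, 0, 2, 0, 2]
Reconstruct: [0, 1, 2, 4, 4, 6, 6]


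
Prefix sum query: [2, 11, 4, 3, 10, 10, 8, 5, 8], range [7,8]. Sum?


Prefix sums: [0, 2, 13, 17, 20, 30, 40, 48, 53, 61]
Sum[7..8] = prefix[9] - prefix[7] = 61 - 48 = 13


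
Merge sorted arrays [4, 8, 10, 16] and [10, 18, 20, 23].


Compare heads, take smaller each step.
Merged: [4, 8, 10, 10, 16, 18, 20, 23]


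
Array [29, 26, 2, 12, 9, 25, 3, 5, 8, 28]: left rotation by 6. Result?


Left rotate by 6: [3, 5, 8, 28, 29, 26, 2, 12, 9, 25]


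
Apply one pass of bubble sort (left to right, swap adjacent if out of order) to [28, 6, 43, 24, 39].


After one pass: [6, 28, 24, 39, 43]


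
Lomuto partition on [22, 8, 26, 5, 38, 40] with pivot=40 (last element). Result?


Elements <= 40 go left of pivot.
Result: [22, 8, 26, 5, 38, 40], pivot at index 5


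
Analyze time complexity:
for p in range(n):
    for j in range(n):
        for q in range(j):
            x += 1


Per nesting level: O(n) * O(n) * O(n) [triangular over j] = O(n^3)
Complexity: O(n^3)


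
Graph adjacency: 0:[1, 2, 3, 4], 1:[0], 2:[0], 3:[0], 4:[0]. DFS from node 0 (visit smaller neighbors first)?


DFS stack-based: start with [0]
Visit order: [0, 1, 2, 3, 4]


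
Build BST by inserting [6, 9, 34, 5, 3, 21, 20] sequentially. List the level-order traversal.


Root = 6; build tree by BST insertion.
Level-Order traversal: [6, 5, 9, 3, 34, 21, 20]


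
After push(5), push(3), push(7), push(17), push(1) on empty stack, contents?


push(5) -> [5]
push(3) -> [5, 3]
push(7) -> [5, 3, 7]
push(17) -> [5, 3, 7, 17]
push(1) -> [5, 3, 7, 17, 1]
Final stack (bottom to top): [5, 3, 7, 17, 1]


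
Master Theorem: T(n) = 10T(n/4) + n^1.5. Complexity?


a=10, b=4, c=1.5. log_4(10)=1.661 > c=1.5. Case 1: O(n^log_b(a)) = O(n^1.661)
Complexity: O(n^1.661)


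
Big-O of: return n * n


Analysis: constant-time operation, no loop
Complexity: O(1)


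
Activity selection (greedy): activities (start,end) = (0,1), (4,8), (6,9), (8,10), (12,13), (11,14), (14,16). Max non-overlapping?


Greedy: pick earliest-ending, then skip overlaps.
Selected (5 activities): [(0, 1), (4, 8), (8, 10), (12, 13), (14, 16)]


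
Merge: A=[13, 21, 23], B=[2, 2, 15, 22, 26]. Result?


Compare heads, take smaller each step.
Merged: [2, 2, 13, 15, 21, 22, 23, 26]


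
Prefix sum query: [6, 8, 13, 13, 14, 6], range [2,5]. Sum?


Prefix sums: [0, 6, 14, 27, 40, 54, 60]
Sum[2..5] = prefix[6] - prefix[2] = 60 - 14 = 46


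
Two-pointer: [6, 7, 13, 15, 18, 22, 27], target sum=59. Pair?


Two pointers: lo=0, hi=6
No pair sums to 59


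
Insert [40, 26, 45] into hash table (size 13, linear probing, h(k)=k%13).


Insertions: 40->slot 1; 26->slot 0; 45->slot 6
Table: [26, 40, None, None, None, None, 45, None, None, None, None, None, None]


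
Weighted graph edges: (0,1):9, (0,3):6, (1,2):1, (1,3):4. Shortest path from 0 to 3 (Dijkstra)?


Dijkstra from 0:
Distances: {0: 0, 1: 9, 2: 10, 3: 6}
Shortest distance to 3 = 6, path = [0, 3]


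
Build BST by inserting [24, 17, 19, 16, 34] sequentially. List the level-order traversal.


Root = 24; build tree by BST insertion.
Level-Order traversal: [24, 17, 34, 16, 19]


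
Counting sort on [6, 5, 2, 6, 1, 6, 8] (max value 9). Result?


Count array: [0, 1, 1, 0, 0, 1, 3, 0, 1, 0]
Reconstruct: [1, 2, 5, 6, 6, 6, 8]


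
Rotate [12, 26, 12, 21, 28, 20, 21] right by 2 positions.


Right rotate by 2: [20, 21, 12, 26, 12, 21, 28]


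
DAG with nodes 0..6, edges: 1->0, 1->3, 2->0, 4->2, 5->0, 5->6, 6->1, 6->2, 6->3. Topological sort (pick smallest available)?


Kahn's algorithm, process smallest node first
Order: [4, 5, 6, 1, 2, 0, 3]


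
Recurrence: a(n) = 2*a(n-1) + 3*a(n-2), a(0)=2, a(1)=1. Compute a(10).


Build bottom-up:
...a(8)=4922, a(9)=14761, a(10)=2*14761+3*4922=44288


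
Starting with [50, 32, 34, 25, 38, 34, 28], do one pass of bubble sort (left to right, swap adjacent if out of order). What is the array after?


After one pass: [32, 34, 25, 38, 34, 28, 50]


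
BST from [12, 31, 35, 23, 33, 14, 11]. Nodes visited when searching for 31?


BST root = 12
Search for 31: compare at each node
Path: [12, 31]


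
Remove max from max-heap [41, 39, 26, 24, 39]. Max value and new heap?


Max = 41
Replace root with last, heapify down
Resulting heap: [39, 39, 26, 24]


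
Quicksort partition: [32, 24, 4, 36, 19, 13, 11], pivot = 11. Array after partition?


Elements <= 11 go left of pivot.
Result: [4, 11, 32, 36, 19, 13, 24], pivot at index 1


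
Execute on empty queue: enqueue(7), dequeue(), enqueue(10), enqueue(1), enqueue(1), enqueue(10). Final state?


enqueue(7) -> [7]
dequeue() returns 7 -> []
enqueue(10) -> [10]
enqueue(1) -> [10, 1]
enqueue(1) -> [10, 1, 1]
enqueue(10) -> [10, 1, 1, 10]
Final queue (front to back): [10, 1, 1, 10]


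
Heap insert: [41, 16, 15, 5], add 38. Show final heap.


Append 38: [41, 16, 15, 5, 38]
Bubble up: swap idx 4(38) with idx 1(16)
Result: [41, 38, 15, 5, 16]


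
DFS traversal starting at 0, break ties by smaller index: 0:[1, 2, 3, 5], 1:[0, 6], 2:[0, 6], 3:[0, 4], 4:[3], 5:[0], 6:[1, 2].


DFS stack-based: start with [0]
Visit order: [0, 1, 6, 2, 3, 4, 5]


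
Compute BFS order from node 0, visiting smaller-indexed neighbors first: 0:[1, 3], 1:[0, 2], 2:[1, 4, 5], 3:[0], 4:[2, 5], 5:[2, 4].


BFS queue: start with [0]
Visit order: [0, 1, 3, 2, 4, 5]


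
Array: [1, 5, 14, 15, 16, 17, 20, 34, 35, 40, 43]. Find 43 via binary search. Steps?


Search for 43:
[0,10] mid=5 arr[5]=17
[6,10] mid=8 arr[8]=35
[9,10] mid=9 arr[9]=40
[10,10] mid=10 arr[10]=43
Total: 4 comparisons


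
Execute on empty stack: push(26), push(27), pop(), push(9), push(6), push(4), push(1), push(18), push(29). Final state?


push(26) -> [26]
push(27) -> [26, 27]
pop() returns 27 -> [26]
push(9) -> [26, 9]
push(6) -> [26, 9, 6]
push(4) -> [26, 9, 6, 4]
push(1) -> [26, 9, 6, 4, 1]
push(18) -> [26, 9, 6, 4, 1, 18]
push(29) -> [26, 9, 6, 4, 1, 18, 29]
Final stack (bottom to top): [26, 9, 6, 4, 1, 18, 29]


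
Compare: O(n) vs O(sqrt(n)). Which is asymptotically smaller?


sublinear grows slower than linear
O(sqrt(n)) is asymptotically smaller; O(n) grows faster


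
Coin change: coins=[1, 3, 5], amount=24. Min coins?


dp[0]=0; dp[i]=1+min(dp[i-c] for c in coins)
...dp[19]=5, dp[20]=4, dp[21]=5, dp[22]=6, dp[23]=5, dp[24]=6
Minimum coins for 24 = 6


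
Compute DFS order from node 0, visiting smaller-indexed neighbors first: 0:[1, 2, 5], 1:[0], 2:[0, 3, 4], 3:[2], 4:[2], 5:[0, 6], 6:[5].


DFS stack-based: start with [0]
Visit order: [0, 1, 2, 3, 4, 5, 6]


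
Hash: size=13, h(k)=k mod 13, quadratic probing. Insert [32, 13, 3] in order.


Insertions: 32->slot 6; 13->slot 0; 3->slot 3
Table: [13, None, None, 3, None, None, 32, None, None, None, None, None, None]


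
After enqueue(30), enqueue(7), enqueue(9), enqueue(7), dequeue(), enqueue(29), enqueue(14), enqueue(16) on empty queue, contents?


enqueue(30) -> [30]
enqueue(7) -> [30, 7]
enqueue(9) -> [30, 7, 9]
enqueue(7) -> [30, 7, 9, 7]
dequeue() returns 30 -> [7, 9, 7]
enqueue(29) -> [7, 9, 7, 29]
enqueue(14) -> [7, 9, 7, 29, 14]
enqueue(16) -> [7, 9, 7, 29, 14, 16]
Final queue (front to back): [7, 9, 7, 29, 14, 16]


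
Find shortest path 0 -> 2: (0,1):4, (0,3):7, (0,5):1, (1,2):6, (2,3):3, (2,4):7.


Dijkstra from 0:
Distances: {0: 0, 1: 4, 2: 10, 3: 7, 4: 17, 5: 1}
Shortest distance to 2 = 10, path = [0, 1, 2]


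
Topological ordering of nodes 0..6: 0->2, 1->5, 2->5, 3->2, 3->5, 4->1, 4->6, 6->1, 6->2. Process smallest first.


Kahn's algorithm, process smallest node first
Order: [0, 3, 4, 6, 1, 2, 5]


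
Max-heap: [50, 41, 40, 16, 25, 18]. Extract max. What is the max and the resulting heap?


Max = 50
Replace root with last, heapify down
Resulting heap: [41, 25, 40, 16, 18]


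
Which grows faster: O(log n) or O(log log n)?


double-logarithmic grows slower than logarithmic
O(log log n) is asymptotically smaller; O(log n) grows faster


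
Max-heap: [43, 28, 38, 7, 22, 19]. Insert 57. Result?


Append 57: [43, 28, 38, 7, 22, 19, 57]
Bubble up: swap idx 6(57) with idx 2(38); swap idx 2(57) with idx 0(43)
Result: [57, 28, 43, 7, 22, 19, 38]
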